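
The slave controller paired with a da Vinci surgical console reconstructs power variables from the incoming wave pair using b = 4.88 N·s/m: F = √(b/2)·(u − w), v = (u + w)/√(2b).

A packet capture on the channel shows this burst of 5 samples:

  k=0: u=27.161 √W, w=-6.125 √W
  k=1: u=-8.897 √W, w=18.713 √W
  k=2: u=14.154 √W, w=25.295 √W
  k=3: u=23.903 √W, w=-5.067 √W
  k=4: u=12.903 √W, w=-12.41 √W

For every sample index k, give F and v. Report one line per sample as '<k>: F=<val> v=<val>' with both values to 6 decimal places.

k=0: u−w=33.286000, u+w=21.036000; √(b/2)=1.562050, √(2b)=3.124100; F=1.562050×33.286=51.994394, v=21.036000/3.124100=6.733460
k=1: u−w=-27.610000, u+w=9.816000; √(b/2)=1.562050, √(2b)=3.124100; F=1.562050×(-27.61)=-43.128199, v=9.816000/3.124100=3.142025
k=2: u−w=-11.141000, u+w=39.449000; √(b/2)=1.562050, √(2b)=3.124100; F=1.562050×(-11.141)=-17.402798, v=39.449000/3.124100=12.627317
k=3: u−w=28.970000, u+w=18.836000; √(b/2)=1.562050, √(2b)=3.124100; F=1.562050×28.97=45.252587, v=18.836000/3.124100=6.029257
k=4: u−w=25.313000, u+w=0.493000; √(b/2)=1.562050, √(2b)=3.124100; F=1.562050×25.313=39.540170, v=0.493000/3.124100=0.157805

0: F=51.994394 v=6.733460
1: F=-43.128199 v=3.142025
2: F=-17.402798 v=12.627317
3: F=45.252587 v=6.029257
4: F=39.540170 v=0.157805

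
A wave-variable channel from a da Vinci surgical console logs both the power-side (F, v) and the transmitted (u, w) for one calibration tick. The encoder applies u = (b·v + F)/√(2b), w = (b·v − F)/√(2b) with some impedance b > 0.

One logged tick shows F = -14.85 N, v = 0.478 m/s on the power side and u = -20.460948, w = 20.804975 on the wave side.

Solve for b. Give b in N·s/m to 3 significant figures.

b = 0.259 N·s/m

u + w = 0.344027;  u + w = √(2b)·v, so √(2b) = 0.344027/0.478 = 0.719722.
b = (√(2b))²/2 = 0.517999/2 = 0.259000.
(Check via u − w = 2F/√(2b): u − w = -41.265923, 2F/√(2b) = -41.265947.)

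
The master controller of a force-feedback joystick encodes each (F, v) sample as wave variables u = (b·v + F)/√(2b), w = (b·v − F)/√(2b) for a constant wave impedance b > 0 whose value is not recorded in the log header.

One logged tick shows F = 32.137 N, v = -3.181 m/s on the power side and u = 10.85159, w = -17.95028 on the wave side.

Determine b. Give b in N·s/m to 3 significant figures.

b = 2.49 N·s/m

u + w = -7.0987;  u + w = √(2b)·v, so √(2b) = -7.0987/(-3.181) = 2.2316.
b = (√(2b))²/2 = 4.9800/2 = 2.4900.
(Check via u − w = 2F/√(2b): u − w = 28.8019, 2F/√(2b) = 28.8019.)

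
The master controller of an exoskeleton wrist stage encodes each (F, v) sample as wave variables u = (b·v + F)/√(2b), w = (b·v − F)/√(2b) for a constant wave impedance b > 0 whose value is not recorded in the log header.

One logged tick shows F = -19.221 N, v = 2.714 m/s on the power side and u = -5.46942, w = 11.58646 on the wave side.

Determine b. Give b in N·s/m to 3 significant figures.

u + w = 6.11704;  u + w = √(2b)·v, so √(2b) = 6.11704/2.714 = 2.25388.
b = (√(2b))²/2 = 5.07999/2 = 2.54000.
(Check via u − w = 2F/√(2b): u − w = -17.05588, 2F/√(2b) = -17.05589.)

b = 2.54 N·s/m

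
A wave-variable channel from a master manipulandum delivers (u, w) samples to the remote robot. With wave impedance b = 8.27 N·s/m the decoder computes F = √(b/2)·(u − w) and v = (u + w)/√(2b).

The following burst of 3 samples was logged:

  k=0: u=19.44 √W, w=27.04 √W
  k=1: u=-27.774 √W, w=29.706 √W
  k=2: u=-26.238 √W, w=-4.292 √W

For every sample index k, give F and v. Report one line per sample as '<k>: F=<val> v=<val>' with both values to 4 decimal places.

k=0: u−w=-7.6000, u+w=46.4800; √(b/2)=2.0335, √(2b)=4.0669; F=2.0335×(-7.6)=-15.4544, v=46.4800/4.0669=11.4287
k=1: u−w=-57.4800, u+w=1.9320; √(b/2)=2.0335, √(2b)=4.0669; F=2.0335×(-57.48)=-116.8839, v=1.9320/4.0669=0.4751
k=2: u−w=-21.9460, u+w=-30.5300; √(b/2)=2.0335, √(2b)=4.0669; F=2.0335×(-21.946)=-44.6265, v=-30.5300/4.0669=-7.5069

0: F=-15.4544 v=11.4287
1: F=-116.8839 v=0.4751
2: F=-44.6265 v=-7.5069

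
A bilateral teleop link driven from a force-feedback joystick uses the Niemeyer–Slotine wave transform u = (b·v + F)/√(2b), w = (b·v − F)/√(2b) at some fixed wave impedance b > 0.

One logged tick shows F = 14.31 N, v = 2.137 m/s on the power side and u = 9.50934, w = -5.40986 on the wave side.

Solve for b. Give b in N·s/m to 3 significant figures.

u + w = 4.0995;  u + w = √(2b)·v, so √(2b) = 4.0995/2.137 = 1.9183.
b = (√(2b))²/2 = 3.6800/2 = 1.8400.
(Check via u − w = 2F/√(2b): u − w = 14.9192, 2F/√(2b) = 14.9192.)

b = 1.84 N·s/m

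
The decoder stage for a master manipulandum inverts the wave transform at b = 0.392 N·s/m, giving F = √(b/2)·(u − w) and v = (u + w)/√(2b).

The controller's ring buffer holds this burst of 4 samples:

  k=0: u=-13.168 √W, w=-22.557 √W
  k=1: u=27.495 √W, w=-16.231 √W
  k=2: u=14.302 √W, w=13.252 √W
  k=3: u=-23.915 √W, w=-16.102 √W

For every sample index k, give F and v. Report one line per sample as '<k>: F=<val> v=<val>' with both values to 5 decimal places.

0: F=4.15669 v=-40.34727
1: F=19.35833 v=12.72139
2: F=0.46485 v=31.11907
3: F=-3.45896 v=-45.19459

k=0: u−w=9.38900, u+w=-35.72500; √(b/2)=0.44272, √(2b)=0.88544; F=0.44272×9.389=4.15669, v=-35.72500/0.88544=-40.34727
k=1: u−w=43.72600, u+w=11.26400; √(b/2)=0.44272, √(2b)=0.88544; F=0.44272×43.726=19.35833, v=11.26400/0.88544=12.72139
k=2: u−w=1.05000, u+w=27.55400; √(b/2)=0.44272, √(2b)=0.88544; F=0.44272×1.05=0.46485, v=27.55400/0.88544=31.11907
k=3: u−w=-7.81300, u+w=-40.01700; √(b/2)=0.44272, √(2b)=0.88544; F=0.44272×(-7.813)=-3.45896, v=-40.01700/0.88544=-45.19459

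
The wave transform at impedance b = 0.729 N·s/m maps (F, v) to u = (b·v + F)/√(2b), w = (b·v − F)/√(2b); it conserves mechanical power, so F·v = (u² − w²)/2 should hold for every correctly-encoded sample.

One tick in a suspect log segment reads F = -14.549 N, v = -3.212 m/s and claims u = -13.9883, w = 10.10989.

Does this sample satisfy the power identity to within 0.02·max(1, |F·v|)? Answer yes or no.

F·v = (-14.549)×(-3.212) = 46.73139 W.
(u² − w²)/2 = (195.67254 − 102.20988)/2 = 46.73133 W.
|Δ| = 0.00006;  2% of max(1, |F·v|) = 0.93463.

yes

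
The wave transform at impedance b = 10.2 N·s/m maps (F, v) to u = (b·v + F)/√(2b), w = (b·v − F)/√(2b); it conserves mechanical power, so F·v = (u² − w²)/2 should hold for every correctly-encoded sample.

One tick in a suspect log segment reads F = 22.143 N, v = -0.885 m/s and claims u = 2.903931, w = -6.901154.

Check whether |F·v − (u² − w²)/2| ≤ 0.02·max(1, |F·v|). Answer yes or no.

yes

F·v = 22.143×(-0.885) = -19.596555 W.
(u² − w²)/2 = (8.432815 − 47.625927)/2 = -19.596556 W.
|Δ| = 0.000001;  2% of max(1, |F·v|) = 0.391931.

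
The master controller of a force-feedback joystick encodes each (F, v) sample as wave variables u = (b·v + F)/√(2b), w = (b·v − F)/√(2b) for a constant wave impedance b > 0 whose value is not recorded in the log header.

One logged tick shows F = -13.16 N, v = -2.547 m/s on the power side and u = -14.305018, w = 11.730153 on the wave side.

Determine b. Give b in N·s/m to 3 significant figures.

u + w = -2.574865;  u + w = √(2b)·v, so √(2b) = -2.574865/(-2.547) = 1.010940.
b = (√(2b))²/2 = 1.022000/2 = 0.511000.
(Check via u − w = 2F/√(2b): u − w = -26.035171, 2F/√(2b) = -26.035167.)

b = 0.511 N·s/m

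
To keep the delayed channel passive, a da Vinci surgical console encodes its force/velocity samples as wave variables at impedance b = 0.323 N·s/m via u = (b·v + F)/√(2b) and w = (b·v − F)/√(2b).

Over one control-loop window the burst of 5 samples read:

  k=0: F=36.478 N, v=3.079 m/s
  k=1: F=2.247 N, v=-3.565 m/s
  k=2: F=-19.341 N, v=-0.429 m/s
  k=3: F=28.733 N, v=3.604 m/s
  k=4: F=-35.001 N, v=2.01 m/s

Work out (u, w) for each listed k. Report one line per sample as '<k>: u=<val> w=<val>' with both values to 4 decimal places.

k=0: b·v=0.323×3.079=0.9945; √(2b)=0.8037; u=(0.9945+36.478)/0.8037=46.6226, w=(0.9945−36.478)/0.8037=-44.1479
k=1: b·v=0.323×(-3.565)=-1.1515; √(2b)=0.8037; u=(-1.1515+2.247)/0.8037=1.3630, w=(-1.1515−2.247)/0.8037=-4.2283
k=2: b·v=0.323×(-0.429)=-0.1386; √(2b)=0.8037; u=(-0.1386+(-19.341))/0.8037=-24.2361, w=(-0.1386−(-19.341))/0.8037=23.8913
k=3: b·v=0.323×3.604=1.1641; √(2b)=0.8037; u=(1.1641+28.733)/0.8037=37.1974, w=(1.1641−28.733)/0.8037=-34.3007
k=4: b·v=0.323×2.01=0.6492; √(2b)=0.8037; u=(0.6492+(-35.001))/0.8037=-42.7398, w=(0.6492−(-35.001))/0.8037=44.3554

0: u=46.6226 w=-44.1479
1: u=1.3630 w=-4.2283
2: u=-24.2361 w=23.8913
3: u=37.1974 w=-34.3007
4: u=-42.7398 w=44.3554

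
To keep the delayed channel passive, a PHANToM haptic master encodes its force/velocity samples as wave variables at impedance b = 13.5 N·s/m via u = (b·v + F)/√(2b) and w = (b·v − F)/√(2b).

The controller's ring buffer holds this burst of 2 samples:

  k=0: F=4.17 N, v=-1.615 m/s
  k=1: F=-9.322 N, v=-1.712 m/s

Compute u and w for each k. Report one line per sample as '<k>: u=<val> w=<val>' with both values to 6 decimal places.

0: u=-3.393376 w=-4.998410
1: u=-6.241926 w=-2.653887

k=0: b·v=13.5×(-1.615)=-21.802500; √(2b)=5.196152; u=(-21.802500+4.17)/5.196152=-3.393376, w=(-21.802500−4.17)/5.196152=-4.998410
k=1: b·v=13.5×(-1.712)=-23.112000; √(2b)=5.196152; u=(-23.112000+(-9.322))/5.196152=-6.241926, w=(-23.112000−(-9.322))/5.196152=-2.653887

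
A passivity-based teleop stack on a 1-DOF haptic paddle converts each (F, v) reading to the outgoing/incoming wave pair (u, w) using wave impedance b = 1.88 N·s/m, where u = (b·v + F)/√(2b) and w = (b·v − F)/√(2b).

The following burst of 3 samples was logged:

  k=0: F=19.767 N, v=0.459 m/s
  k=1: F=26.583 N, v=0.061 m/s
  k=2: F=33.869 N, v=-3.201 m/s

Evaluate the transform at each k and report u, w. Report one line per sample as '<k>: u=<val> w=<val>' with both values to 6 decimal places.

k=0: b·v=1.88×0.459=0.862920; √(2b)=1.939072; u=(0.862920+19.767)/1.939072=10.639069, w=(0.862920−19.767)/1.939072=-9.749035
k=1: b·v=1.88×0.061=0.114680; √(2b)=1.939072; u=(0.114680+26.583)/1.939072=13.768277, w=(0.114680−26.583)/1.939072=-13.649994
k=2: b·v=1.88×(-3.201)=-6.017880; √(2b)=1.939072; u=(-6.017880+33.869)/1.939072=14.363118, w=(-6.017880−33.869)/1.939072=-20.570088

0: u=10.639069 w=-9.749035
1: u=13.768277 w=-13.649994
2: u=14.363118 w=-20.570088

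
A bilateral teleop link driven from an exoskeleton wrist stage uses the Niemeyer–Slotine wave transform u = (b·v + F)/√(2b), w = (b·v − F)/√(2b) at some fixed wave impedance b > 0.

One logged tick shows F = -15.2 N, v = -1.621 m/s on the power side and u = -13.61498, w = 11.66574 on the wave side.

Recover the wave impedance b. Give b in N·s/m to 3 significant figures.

b = 0.723 N·s/m

u + w = -1.94924;  u + w = √(2b)·v, so √(2b) = -1.94924/(-1.621) = 1.20249.
b = (√(2b))²/2 = 1.44599/2 = 0.72299.
(Check via u − w = 2F/√(2b): u − w = -25.28072, 2F/√(2b) = -25.28083.)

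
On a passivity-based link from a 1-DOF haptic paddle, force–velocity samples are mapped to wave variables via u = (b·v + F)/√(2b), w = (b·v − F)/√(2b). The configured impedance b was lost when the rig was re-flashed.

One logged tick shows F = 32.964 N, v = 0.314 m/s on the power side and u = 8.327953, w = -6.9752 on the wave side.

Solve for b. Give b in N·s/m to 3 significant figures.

u + w = 1.352753;  u + w = √(2b)·v, so √(2b) = 1.352753/0.314 = 4.308131.
b = (√(2b))²/2 = 18.559989/2 = 9.279995.
(Check via u − w = 2F/√(2b): u − w = 15.303153, 2F/√(2b) = 15.303157.)

b = 9.28 N·s/m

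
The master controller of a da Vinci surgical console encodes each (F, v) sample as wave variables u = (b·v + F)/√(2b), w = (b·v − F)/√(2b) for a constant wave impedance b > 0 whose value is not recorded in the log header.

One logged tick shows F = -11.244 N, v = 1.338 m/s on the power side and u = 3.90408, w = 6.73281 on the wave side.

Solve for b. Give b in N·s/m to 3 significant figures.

b = 31.6 N·s/m

u + w = 10.6369;  u + w = √(2b)·v, so √(2b) = 10.6369/1.338 = 7.9498.
b = (√(2b))²/2 = 63.2000/2 = 31.6000.
(Check via u − w = 2F/√(2b): u − w = -2.8287, 2F/√(2b) = -2.8287.)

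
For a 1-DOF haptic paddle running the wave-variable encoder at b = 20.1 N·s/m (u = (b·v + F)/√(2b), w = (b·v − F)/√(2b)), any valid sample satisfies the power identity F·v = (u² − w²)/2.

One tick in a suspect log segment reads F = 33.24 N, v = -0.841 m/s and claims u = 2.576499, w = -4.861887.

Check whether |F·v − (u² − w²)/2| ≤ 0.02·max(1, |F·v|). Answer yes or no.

F·v = 33.24×(-0.841) = -27.954840 W.
(u² − w²)/2 = (6.638347 − 23.637945)/2 = -8.499799 W.
|Δ| = 19.455041;  2% of max(1, |F·v|) = 0.559097.

no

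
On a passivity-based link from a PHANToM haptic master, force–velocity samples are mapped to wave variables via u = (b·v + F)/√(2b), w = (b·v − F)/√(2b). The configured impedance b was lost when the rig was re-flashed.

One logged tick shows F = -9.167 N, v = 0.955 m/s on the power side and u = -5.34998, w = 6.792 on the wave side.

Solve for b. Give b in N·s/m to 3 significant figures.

b = 1.14 N·s/m

u + w = 1.4420;  u + w = √(2b)·v, so √(2b) = 1.4420/0.955 = 1.5100.
b = (√(2b))²/2 = 2.2800/2 = 1.1400.
(Check via u − w = 2F/√(2b): u − w = -12.1420, 2F/√(2b) = -12.1420.)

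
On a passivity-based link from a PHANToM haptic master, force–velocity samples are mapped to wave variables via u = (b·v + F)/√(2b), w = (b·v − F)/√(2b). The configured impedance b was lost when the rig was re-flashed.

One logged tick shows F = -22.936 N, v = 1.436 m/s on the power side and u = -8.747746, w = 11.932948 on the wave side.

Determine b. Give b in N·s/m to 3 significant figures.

b = 2.46 N·s/m

u + w = 3.185202;  u + w = √(2b)·v, so √(2b) = 3.185202/1.436 = 2.218107.
b = (√(2b))²/2 = 4.920000/2 = 2.460000.
(Check via u − w = 2F/√(2b): u − w = -20.680694, 2F/√(2b) = -20.680695.)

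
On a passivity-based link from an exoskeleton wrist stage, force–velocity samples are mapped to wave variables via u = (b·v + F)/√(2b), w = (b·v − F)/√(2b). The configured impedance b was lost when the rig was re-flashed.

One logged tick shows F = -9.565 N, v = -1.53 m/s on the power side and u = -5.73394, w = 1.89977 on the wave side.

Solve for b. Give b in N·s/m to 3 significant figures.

b = 3.14 N·s/m

u + w = -3.8342;  u + w = √(2b)·v, so √(2b) = -3.8342/(-1.53) = 2.5060.
b = (√(2b))²/2 = 6.2800/2 = 3.1400.
(Check via u − w = 2F/√(2b): u − w = -7.6337, 2F/√(2b) = -7.6337.)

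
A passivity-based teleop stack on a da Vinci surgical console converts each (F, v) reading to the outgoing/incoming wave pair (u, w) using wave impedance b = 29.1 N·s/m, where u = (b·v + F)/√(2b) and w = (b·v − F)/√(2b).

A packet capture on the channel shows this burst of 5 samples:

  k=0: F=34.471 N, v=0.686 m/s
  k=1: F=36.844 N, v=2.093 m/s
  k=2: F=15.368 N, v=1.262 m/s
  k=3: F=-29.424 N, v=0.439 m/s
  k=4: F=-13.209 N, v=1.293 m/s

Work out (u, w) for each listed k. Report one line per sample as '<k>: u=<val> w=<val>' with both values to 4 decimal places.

k=0: b·v=29.1×0.686=19.9626; √(2b)=7.6289; u=(19.9626+34.471)/7.6289=7.1352, w=(19.9626−34.471)/7.6289=-1.9018
k=1: b·v=29.1×2.093=60.9063; √(2b)=7.6289; u=(60.9063+36.844)/7.6289=12.8132, w=(60.9063−36.844)/7.6289=3.1541
k=2: b·v=29.1×1.262=36.7242; √(2b)=7.6289; u=(36.7242+15.368)/7.6289=6.8283, w=(36.7242−15.368)/7.6289=2.7994
k=3: b·v=29.1×0.439=12.7749; √(2b)=7.6289; u=(12.7749+(-29.424))/7.6289=-2.1824, w=(12.7749−(-29.424))/7.6289=5.5315
k=4: b·v=29.1×1.293=37.6263; √(2b)=7.6289; u=(37.6263+(-13.209))/7.6289=3.2006, w=(37.6263−(-13.209))/7.6289=6.6635

0: u=7.1352 w=-1.9018
1: u=12.8132 w=3.1541
2: u=6.8283 w=2.7994
3: u=-2.1824 w=5.5315
4: u=3.2006 w=6.6635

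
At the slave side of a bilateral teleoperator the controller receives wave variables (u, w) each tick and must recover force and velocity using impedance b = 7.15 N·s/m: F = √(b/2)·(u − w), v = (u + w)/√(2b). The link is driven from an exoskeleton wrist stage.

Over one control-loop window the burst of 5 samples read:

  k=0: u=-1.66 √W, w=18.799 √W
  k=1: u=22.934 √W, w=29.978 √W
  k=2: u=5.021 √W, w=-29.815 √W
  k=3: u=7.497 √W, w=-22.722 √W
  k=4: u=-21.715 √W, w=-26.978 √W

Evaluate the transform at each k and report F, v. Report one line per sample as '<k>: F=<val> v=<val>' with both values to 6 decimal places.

k=0: u−w=-20.459000, u+w=17.139000; √(b/2)=1.890767, √(2b)=3.781534; F=1.890767×(-20.459)=-38.683203, v=17.139000/3.781534=4.532288
k=1: u−w=-7.044000, u+w=52.912000; √(b/2)=1.890767, √(2b)=3.781534; F=1.890767×(-7.044)=-13.318563, v=52.912000/3.781534=13.992205
k=2: u−w=34.836000, u+w=-24.794000; √(b/2)=1.890767, √(2b)=3.781534; F=1.890767×34.836=65.866761, v=-24.794000/3.781534=-6.556598
k=3: u−w=30.219000, u+w=-15.225000; √(b/2)=1.890767, √(2b)=3.781534; F=1.890767×30.219=57.137089, v=-15.225000/3.781534=-4.026144
k=4: u−w=5.263000, u+w=-48.693000; √(b/2)=1.890767, √(2b)=3.781534; F=1.890767×5.263=9.951107, v=-48.693000/3.781534=-12.876520

0: F=-38.683203 v=4.532288
1: F=-13.318563 v=13.992205
2: F=65.866761 v=-6.556598
3: F=57.137089 v=-4.026144
4: F=9.951107 v=-12.876520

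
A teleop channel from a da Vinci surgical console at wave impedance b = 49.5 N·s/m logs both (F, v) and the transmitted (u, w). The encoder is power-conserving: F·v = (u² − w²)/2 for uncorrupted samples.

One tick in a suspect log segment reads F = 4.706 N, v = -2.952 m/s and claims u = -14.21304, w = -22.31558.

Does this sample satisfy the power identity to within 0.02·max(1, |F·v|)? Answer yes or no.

no

F·v = 4.706×(-2.952) = -13.8921 W.
(u² − w²)/2 = (202.0105 − 497.9851)/2 = -147.9873 W.
|Δ| = 134.0952;  2% of max(1, |F·v|) = 0.2778.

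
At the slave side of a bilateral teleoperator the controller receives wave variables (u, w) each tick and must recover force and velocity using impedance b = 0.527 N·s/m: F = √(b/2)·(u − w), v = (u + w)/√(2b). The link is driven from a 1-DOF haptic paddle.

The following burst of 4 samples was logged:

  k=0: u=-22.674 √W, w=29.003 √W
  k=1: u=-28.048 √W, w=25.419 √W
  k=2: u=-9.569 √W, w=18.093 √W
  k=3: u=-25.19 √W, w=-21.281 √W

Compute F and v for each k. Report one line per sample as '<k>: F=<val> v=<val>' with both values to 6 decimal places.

k=0: u−w=-51.677000, u+w=6.329000; √(b/2)=0.513323, √(2b)=1.026645; F=0.513323×(-51.677)=-26.526967, v=6.329000/1.026645=6.164740
k=1: u−w=-53.467000, u+w=-2.629000; √(b/2)=0.513323, √(2b)=1.026645; F=0.513323×(-53.467)=-27.445815, v=-2.629000/1.026645=-2.560768
k=2: u−w=-27.662000, u+w=8.524000; √(b/2)=0.513323, √(2b)=1.026645; F=0.513323×(-27.662)=-14.199527, v=8.524000/1.026645=8.302772
k=3: u−w=-3.909000, u+w=-46.471000; √(b/2)=0.513323, √(2b)=1.026645; F=0.513323×(-3.909)=-2.006578, v=-46.471000/1.026645=-45.264915

0: F=-26.526967 v=6.164740
1: F=-27.445815 v=-2.560768
2: F=-14.199527 v=8.302772
3: F=-2.006578 v=-45.264915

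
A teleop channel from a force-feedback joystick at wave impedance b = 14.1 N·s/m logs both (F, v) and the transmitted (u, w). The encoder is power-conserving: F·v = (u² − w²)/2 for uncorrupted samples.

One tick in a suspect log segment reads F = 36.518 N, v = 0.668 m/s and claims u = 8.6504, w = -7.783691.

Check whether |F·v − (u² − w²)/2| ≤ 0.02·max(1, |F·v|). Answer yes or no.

no

F·v = 36.518×0.668 = 24.394024 W.
(u² − w²)/2 = (74.829420 − 60.585846)/2 = 7.121787 W.
|Δ| = 17.272237;  2% of max(1, |F·v|) = 0.487880.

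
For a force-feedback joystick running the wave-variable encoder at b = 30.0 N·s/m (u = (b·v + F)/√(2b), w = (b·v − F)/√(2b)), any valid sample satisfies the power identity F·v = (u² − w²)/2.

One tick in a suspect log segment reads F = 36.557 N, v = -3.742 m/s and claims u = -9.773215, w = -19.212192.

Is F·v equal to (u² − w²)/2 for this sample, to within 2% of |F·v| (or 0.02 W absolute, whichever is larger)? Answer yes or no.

F·v = 36.557×(-3.742) = -136.796294 W.
(u² − w²)/2 = (95.515731 − 369.108321)/2 = -136.796295 W.
|Δ| = 0.000001;  2% of max(1, |F·v|) = 2.735926.

yes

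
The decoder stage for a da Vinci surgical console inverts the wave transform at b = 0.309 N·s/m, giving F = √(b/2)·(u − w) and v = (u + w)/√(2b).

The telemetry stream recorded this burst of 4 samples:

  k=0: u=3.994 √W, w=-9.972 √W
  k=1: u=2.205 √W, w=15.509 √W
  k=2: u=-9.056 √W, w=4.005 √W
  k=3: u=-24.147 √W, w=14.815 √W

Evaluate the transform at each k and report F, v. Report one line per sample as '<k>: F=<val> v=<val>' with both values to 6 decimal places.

0: F=5.489544 v=-7.604343
1: F=-5.229335 v=22.533176
2: F=-5.133820 v=-6.425148
3: F=-15.314594 v=-11.870814

k=0: u−w=13.966000, u+w=-5.978000; √(b/2)=0.393065, √(2b)=0.786130; F=0.393065×13.966=5.489544, v=-5.978000/0.786130=-7.604343
k=1: u−w=-13.304000, u+w=17.714000; √(b/2)=0.393065, √(2b)=0.786130; F=0.393065×(-13.304)=-5.229335, v=17.714000/0.786130=22.533176
k=2: u−w=-13.061000, u+w=-5.051000; √(b/2)=0.393065, √(2b)=0.786130; F=0.393065×(-13.061)=-5.133820, v=-5.051000/0.786130=-6.425148
k=3: u−w=-38.962000, u+w=-9.332000; √(b/2)=0.393065, √(2b)=0.786130; F=0.393065×(-38.962)=-15.314594, v=-9.332000/0.786130=-11.870814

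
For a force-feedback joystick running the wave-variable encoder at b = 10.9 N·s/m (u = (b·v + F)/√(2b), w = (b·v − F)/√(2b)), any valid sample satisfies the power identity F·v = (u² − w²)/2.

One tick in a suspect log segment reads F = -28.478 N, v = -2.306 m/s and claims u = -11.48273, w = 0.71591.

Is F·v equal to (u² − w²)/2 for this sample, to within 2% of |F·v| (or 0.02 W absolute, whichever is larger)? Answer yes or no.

yes

F·v = (-28.478)×(-2.306) = 65.67027 W.
(u² − w²)/2 = (131.85309 − 0.51253)/2 = 65.67028 W.
|Δ| = 0.00001;  2% of max(1, |F·v|) = 1.31341.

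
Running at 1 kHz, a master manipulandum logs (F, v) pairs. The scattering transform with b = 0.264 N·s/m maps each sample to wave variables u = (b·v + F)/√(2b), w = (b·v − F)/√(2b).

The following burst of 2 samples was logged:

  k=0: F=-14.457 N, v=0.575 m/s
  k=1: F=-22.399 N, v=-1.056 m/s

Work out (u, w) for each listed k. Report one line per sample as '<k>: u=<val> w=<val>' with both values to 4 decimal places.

k=0: b·v=0.264×0.575=0.1518; √(2b)=0.7266; u=(0.1518+(-14.457))/0.7266=-19.6869, w=(0.1518−(-14.457))/0.7266=20.1047
k=1: b·v=0.264×(-1.056)=-0.2788; √(2b)=0.7266; u=(-0.2788+(-22.399))/0.7266=-31.2093, w=(-0.2788−(-22.399))/0.7266=30.4419

0: u=-19.6869 w=20.1047
1: u=-31.2093 w=30.4419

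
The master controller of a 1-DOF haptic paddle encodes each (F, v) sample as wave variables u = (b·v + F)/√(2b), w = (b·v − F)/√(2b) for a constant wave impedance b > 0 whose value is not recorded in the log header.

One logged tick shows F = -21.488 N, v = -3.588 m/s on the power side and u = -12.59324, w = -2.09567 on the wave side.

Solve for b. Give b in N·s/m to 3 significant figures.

u + w = -14.6889;  u + w = √(2b)·v, so √(2b) = -14.6889/(-3.588) = 4.0939.
b = (√(2b))²/2 = 16.7600/2 = 8.3800.
(Check via u − w = 2F/√(2b): u − w = -10.4976, 2F/√(2b) = -10.4976.)

b = 8.38 N·s/m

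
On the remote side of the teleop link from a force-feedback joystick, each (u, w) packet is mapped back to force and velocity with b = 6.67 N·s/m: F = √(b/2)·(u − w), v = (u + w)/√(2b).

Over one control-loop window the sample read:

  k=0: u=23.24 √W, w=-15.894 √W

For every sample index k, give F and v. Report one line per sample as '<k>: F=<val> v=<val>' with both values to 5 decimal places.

0: F=71.46644 v=2.01128

k=0: u−w=39.13400, u+w=7.34600; √(b/2)=1.82620, √(2b)=3.65240; F=1.82620×39.134=71.46644, v=7.34600/3.65240=2.01128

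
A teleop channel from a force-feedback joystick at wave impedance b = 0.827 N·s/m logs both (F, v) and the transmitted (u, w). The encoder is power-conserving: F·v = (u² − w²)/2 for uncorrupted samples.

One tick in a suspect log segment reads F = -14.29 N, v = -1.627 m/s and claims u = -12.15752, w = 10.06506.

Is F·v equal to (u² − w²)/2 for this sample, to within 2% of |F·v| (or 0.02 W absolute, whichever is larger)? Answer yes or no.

yes

F·v = (-14.29)×(-1.627) = 23.2498 W.
(u² − w²)/2 = (147.8053 − 101.3054)/2 = 23.2499 W.
|Δ| = 0.0001;  2% of max(1, |F·v|) = 0.4650.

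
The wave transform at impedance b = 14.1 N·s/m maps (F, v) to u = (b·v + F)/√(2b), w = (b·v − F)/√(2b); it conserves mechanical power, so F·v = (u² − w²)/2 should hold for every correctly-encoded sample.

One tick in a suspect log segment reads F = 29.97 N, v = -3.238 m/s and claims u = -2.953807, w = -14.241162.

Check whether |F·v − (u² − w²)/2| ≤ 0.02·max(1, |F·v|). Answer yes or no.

yes

F·v = 29.97×(-3.238) = -97.042860 W.
(u² − w²)/2 = (8.724976 − 202.810695)/2 = -97.042860 W.
|Δ| = 0.000000;  2% of max(1, |F·v|) = 1.940857.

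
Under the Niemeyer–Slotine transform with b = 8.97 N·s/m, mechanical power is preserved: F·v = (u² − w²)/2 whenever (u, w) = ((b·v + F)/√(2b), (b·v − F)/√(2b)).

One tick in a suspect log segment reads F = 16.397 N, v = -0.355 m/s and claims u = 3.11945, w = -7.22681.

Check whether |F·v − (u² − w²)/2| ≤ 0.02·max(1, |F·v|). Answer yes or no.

F·v = 16.397×(-0.355) = -5.82093 W.
(u² − w²)/2 = (9.73097 − 52.22678)/2 = -21.24791 W.
|Δ| = 15.42697;  2% of max(1, |F·v|) = 0.11642.

no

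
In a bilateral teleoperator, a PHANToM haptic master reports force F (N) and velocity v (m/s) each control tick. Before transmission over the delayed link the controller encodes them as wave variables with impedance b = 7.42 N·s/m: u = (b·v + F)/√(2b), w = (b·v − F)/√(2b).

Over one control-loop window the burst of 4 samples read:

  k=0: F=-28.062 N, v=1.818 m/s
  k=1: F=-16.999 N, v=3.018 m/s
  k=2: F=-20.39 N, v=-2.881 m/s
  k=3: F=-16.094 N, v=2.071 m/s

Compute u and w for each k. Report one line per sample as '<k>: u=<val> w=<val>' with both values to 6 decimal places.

0: u=-3.782817 w=10.786248
1: u=1.400358 w=10.225799
2: u=-10.842178 w=-0.256218
3: u=-0.188767 w=8.166822

k=0: b·v=7.42×1.818=13.489560; √(2b)=3.852272; u=(13.489560+(-28.062))/3.852272=-3.782817, w=(13.489560−(-28.062))/3.852272=10.786248
k=1: b·v=7.42×3.018=22.393560; √(2b)=3.852272; u=(22.393560+(-16.999))/3.852272=1.400358, w=(22.393560−(-16.999))/3.852272=10.225799
k=2: b·v=7.42×(-2.881)=-21.377020; √(2b)=3.852272; u=(-21.377020+(-20.39))/3.852272=-10.842178, w=(-21.377020−(-20.39))/3.852272=-0.256218
k=3: b·v=7.42×2.071=15.366820; √(2b)=3.852272; u=(15.366820+(-16.094))/3.852272=-0.188767, w=(15.366820−(-16.094))/3.852272=8.166822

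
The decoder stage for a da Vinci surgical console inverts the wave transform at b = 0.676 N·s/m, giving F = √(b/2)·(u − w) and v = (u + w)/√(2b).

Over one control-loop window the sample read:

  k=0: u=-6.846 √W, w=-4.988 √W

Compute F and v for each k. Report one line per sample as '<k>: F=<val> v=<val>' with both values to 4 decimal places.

0: F=-1.0802 v=-10.1775

k=0: u−w=-1.8580, u+w=-11.8340; √(b/2)=0.5814, √(2b)=1.1628; F=0.5814×(-1.858)=-1.0802, v=-11.8340/1.1628=-10.1775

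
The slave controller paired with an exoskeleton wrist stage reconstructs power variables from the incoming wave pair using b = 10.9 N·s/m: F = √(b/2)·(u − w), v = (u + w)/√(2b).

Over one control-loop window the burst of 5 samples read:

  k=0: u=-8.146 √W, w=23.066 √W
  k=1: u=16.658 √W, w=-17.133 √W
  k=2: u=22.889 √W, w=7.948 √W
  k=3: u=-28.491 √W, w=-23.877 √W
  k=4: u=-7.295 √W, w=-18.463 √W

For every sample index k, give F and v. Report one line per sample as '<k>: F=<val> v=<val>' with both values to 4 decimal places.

0: F=-72.8651 v=3.1955
1: F=78.8859 v=-0.1017
2: F=34.8801 v=6.6046
3: F=-10.7715 v=-11.2160
4: F=26.0720 v=-5.5168

k=0: u−w=-31.2120, u+w=14.9200; √(b/2)=2.3345, √(2b)=4.6690; F=2.3345×(-31.212)=-72.8651, v=14.9200/4.6690=3.1955
k=1: u−w=33.7910, u+w=-0.4750; √(b/2)=2.3345, √(2b)=4.6690; F=2.3345×33.791=78.8859, v=-0.4750/4.6690=-0.1017
k=2: u−w=14.9410, u+w=30.8370; √(b/2)=2.3345, √(2b)=4.6690; F=2.3345×14.941=34.8801, v=30.8370/4.6690=6.6046
k=3: u−w=-4.6140, u+w=-52.3680; √(b/2)=2.3345, √(2b)=4.6690; F=2.3345×(-4.614)=-10.7715, v=-52.3680/4.6690=-11.2160
k=4: u−w=11.1680, u+w=-25.7580; √(b/2)=2.3345, √(2b)=4.6690; F=2.3345×11.168=26.0720, v=-25.7580/4.6690=-5.5168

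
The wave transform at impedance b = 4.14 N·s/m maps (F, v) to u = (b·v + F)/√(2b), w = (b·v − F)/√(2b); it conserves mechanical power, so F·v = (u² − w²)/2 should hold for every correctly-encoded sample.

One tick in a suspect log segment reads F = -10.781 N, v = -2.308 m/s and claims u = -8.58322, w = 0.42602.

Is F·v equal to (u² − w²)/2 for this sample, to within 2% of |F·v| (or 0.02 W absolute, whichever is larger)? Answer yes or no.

F·v = (-10.781)×(-2.308) = 24.8825 W.
(u² − w²)/2 = (73.6717 − 0.1815)/2 = 36.7451 W.
|Δ| = 11.8625;  2% of max(1, |F·v|) = 0.4977.

no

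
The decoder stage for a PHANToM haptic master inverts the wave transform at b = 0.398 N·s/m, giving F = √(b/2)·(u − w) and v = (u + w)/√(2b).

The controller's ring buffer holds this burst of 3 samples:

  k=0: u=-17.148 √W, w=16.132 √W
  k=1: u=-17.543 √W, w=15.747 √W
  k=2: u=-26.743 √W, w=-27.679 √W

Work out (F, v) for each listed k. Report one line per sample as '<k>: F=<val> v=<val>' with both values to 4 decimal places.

k=0: u−w=-33.2800, u+w=-1.0160; √(b/2)=0.4461, √(2b)=0.8922; F=0.4461×(-33.28)=-14.8460, v=-1.0160/0.8922=-1.1388
k=1: u−w=-33.2900, u+w=-1.7960; √(b/2)=0.4461, √(2b)=0.8922; F=0.4461×(-33.29)=-14.8505, v=-1.7960/0.8922=-2.0130
k=2: u−w=0.9360, u+w=-54.4220; √(b/2)=0.4461, √(2b)=0.8922; F=0.4461×0.936=0.4175, v=-54.4220/0.8922=-60.9983

0: F=-14.8460 v=-1.1388
1: F=-14.8505 v=-2.0130
2: F=0.4175 v=-60.9983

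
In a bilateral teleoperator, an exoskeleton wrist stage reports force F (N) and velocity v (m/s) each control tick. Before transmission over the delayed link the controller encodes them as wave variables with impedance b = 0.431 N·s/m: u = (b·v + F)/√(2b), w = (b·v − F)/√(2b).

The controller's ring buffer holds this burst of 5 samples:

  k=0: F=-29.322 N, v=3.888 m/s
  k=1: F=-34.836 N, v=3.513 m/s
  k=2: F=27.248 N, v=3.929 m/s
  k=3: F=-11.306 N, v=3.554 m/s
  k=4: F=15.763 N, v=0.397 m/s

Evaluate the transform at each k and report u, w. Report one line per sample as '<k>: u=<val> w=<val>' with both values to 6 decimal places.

k=0: b·v=0.431×3.888=1.675728; √(2b)=0.928440; u=(1.675728+(-29.322))/0.928440=-29.777137, w=(1.675728−(-29.322))/0.928440=33.386910
k=1: b·v=0.431×3.513=1.514103; √(2b)=0.928440; u=(1.514103+(-34.836))/0.928440=-35.890217, w=(1.514103−(-34.836))/0.928440=39.151825
k=2: b·v=0.431×3.929=1.693399; √(2b)=0.928440; u=(1.693399+27.248)/0.928440=31.172088, w=(1.693399−27.248)/0.928440=-27.524249
k=3: b·v=0.431×3.554=1.531774; √(2b)=0.928440; u=(1.531774+(-11.306))/0.928440=-10.527585, w=(1.531774−(-11.306))/0.928440=13.827259
k=4: b·v=0.431×0.397=0.171107; √(2b)=0.928440; u=(0.171107+15.763)/0.928440=17.162245, w=(0.171107−15.763)/0.928440=-16.793654

0: u=-29.777137 w=33.386910
1: u=-35.890217 w=39.151825
2: u=31.172088 w=-27.524249
3: u=-10.527585 w=13.827259
4: u=17.162245 w=-16.793654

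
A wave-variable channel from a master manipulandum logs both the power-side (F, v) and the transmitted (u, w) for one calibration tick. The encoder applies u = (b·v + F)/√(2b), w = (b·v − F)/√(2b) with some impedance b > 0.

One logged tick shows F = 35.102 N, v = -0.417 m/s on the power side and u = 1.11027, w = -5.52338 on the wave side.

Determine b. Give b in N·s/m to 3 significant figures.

u + w = -4.4131;  u + w = √(2b)·v, so √(2b) = -4.4131/(-0.417) = 10.5830.
b = (√(2b))²/2 = 111.9998/2 = 55.9999.
(Check via u − w = 2F/√(2b): u − w = 6.6337, 2F/√(2b) = 6.6337.)

b = 56 N·s/m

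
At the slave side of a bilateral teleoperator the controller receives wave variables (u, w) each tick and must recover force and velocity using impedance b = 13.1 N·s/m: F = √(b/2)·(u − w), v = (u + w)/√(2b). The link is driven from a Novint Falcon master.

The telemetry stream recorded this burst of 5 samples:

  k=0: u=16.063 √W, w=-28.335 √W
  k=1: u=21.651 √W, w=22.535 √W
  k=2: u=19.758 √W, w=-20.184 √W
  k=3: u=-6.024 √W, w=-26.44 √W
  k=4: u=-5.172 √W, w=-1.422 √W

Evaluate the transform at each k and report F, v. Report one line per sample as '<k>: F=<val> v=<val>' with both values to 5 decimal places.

k=0: u−w=44.39800, u+w=-12.27200; √(b/2)=2.55930, √(2b)=5.11859; F=2.55930×44.398=113.62766, v=-12.27200/5.11859=-2.39753
k=1: u−w=-0.88400, u+w=44.18600; √(b/2)=2.55930, √(2b)=5.11859; F=2.55930×(-0.884)=-2.26242, v=44.18600/5.11859=8.63245
k=2: u−w=39.94200, u+w=-0.42600; √(b/2)=2.55930, √(2b)=5.11859; F=2.55930×39.942=102.22343, v=-0.42600/5.11859=-0.08323
k=3: u−w=20.41600, u+w=-32.46400; √(b/2)=2.55930, √(2b)=5.11859; F=2.55930×20.416=52.25060, v=-32.46400/5.11859=-6.34237
k=4: u−w=-3.75000, u+w=-6.59400; √(b/2)=2.55930, √(2b)=5.11859; F=2.55930×(-3.75)=-9.59736, v=-6.59400/5.11859=-1.28824

0: F=113.62766 v=-2.39753
1: F=-2.26242 v=8.63245
2: F=102.22343 v=-0.08323
3: F=52.25060 v=-6.34237
4: F=-9.59736 v=-1.28824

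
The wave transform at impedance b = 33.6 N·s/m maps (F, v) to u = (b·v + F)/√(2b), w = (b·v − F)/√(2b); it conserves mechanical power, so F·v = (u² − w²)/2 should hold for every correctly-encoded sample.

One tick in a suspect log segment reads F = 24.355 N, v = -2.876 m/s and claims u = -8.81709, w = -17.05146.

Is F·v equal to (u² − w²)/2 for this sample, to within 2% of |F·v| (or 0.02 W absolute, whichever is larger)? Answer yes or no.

F·v = 24.355×(-2.876) = -70.04498 W.
(u² − w²)/2 = (77.74108 − 290.75229)/2 = -106.50561 W.
|Δ| = 36.46063;  2% of max(1, |F·v|) = 1.40090.

no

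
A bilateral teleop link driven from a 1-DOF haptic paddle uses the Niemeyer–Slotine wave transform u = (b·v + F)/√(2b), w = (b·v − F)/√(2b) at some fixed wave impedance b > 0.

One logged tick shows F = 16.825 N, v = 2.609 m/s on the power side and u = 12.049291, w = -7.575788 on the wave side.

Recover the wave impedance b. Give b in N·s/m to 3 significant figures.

b = 1.47 N·s/m

u + w = 4.473503;  u + w = √(2b)·v, so √(2b) = 4.473503/2.609 = 1.714643.
b = (√(2b))²/2 = 2.940000/2 = 1.470000.
(Check via u − w = 2F/√(2b): u − w = 19.625079, 2F/√(2b) = 19.625079.)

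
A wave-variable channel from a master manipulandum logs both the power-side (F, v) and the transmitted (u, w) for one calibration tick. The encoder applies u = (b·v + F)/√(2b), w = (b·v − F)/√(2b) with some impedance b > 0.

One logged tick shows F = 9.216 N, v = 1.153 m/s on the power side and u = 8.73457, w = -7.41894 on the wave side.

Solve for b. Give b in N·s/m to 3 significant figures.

b = 0.651 N·s/m

u + w = 1.31563;  u + w = √(2b)·v, so √(2b) = 1.31563/1.153 = 1.14105.
b = (√(2b))²/2 = 1.30199/2 = 0.65100.
(Check via u − w = 2F/√(2b): u − w = 16.15351, 2F/√(2b) = 16.15355.)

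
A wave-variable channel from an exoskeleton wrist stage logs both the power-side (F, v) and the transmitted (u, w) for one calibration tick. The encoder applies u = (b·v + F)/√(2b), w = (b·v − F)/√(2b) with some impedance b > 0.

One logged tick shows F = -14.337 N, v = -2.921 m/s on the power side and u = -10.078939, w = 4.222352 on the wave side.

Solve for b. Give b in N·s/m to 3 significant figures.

u + w = -5.856587;  u + w = √(2b)·v, so √(2b) = -5.856587/(-2.921) = 2.004994.
b = (√(2b))²/2 = 4.020000/2 = 2.010000.
(Check via u − w = 2F/√(2b): u − w = -14.301291, 2F/√(2b) = -14.301291.)

b = 2.01 N·s/m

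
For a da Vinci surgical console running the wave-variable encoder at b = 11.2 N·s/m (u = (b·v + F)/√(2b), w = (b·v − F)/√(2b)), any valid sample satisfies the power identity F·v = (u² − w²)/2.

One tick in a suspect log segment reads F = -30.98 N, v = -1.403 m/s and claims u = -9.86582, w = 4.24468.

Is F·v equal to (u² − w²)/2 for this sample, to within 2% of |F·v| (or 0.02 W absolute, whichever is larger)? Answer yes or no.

no

F·v = (-30.98)×(-1.403) = 43.46494 W.
(u² − w²)/2 = (97.33440 − 18.01731)/2 = 39.65855 W.
|Δ| = 3.80639;  2% of max(1, |F·v|) = 0.86930.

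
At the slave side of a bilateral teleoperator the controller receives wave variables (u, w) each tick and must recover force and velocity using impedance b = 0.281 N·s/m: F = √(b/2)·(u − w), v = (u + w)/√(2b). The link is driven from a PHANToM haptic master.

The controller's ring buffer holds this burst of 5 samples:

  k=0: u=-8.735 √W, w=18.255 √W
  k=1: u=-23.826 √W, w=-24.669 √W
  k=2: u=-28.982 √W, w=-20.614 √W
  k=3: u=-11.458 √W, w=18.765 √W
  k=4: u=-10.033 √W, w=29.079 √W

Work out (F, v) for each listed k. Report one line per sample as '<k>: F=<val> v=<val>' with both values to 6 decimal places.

k=0: u−w=-26.990000, u+w=9.520000; √(b/2)=0.374833, √(2b)=0.749667; F=0.374833×(-26.99)=-10.116751, v=9.520000/0.749667=12.698979
k=1: u−w=0.843000, u+w=-48.495000; √(b/2)=0.374833, √(2b)=0.749667; F=0.374833×0.843=0.315984, v=-48.495000/0.749667=-64.688757
k=2: u−w=-8.368000, u+w=-49.596000; √(b/2)=0.374833, √(2b)=0.749667; F=0.374833×(-8.368)=-3.136605, v=-49.596000/0.749667=-66.157410
k=3: u−w=-30.223000, u+w=7.307000; √(b/2)=0.374833, √(2b)=0.749667; F=0.374833×(-30.223)=-11.328587, v=7.307000/0.749667=9.747000
k=4: u−w=-39.112000, u+w=19.046000; √(b/2)=0.374833, √(2b)=0.749667; F=0.374833×(-39.112)=-14.660480, v=19.046000/0.749667=25.405961

0: F=-10.116751 v=12.698979
1: F=0.315984 v=-64.688757
2: F=-3.136605 v=-66.157410
3: F=-11.328587 v=9.747000
4: F=-14.660480 v=25.405961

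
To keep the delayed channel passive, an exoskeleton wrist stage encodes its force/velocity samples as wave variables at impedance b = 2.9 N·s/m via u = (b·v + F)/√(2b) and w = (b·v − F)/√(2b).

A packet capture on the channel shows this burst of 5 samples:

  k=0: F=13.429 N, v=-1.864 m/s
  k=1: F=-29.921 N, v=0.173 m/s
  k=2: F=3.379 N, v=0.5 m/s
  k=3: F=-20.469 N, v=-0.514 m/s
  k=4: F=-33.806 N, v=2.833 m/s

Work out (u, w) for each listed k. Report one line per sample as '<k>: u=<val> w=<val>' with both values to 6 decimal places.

0: u=3.331536 w=-7.820642
1: u=-12.215699 w=12.632339
2: u=2.005133 w=-0.800974
3: u=-9.118228 w=7.880352
4: u=-10.625794 w=17.448561

k=0: b·v=2.9×(-1.864)=-5.405600; √(2b)=2.408319; u=(-5.405600+13.429)/2.408319=3.331536, w=(-5.405600−13.429)/2.408319=-7.820642
k=1: b·v=2.9×0.173=0.501700; √(2b)=2.408319; u=(0.501700+(-29.921))/2.408319=-12.215699, w=(0.501700−(-29.921))/2.408319=12.632339
k=2: b·v=2.9×0.5=1.450000; √(2b)=2.408319; u=(1.450000+3.379)/2.408319=2.005133, w=(1.450000−3.379)/2.408319=-0.800974
k=3: b·v=2.9×(-0.514)=-1.490600; √(2b)=2.408319; u=(-1.490600+(-20.469))/2.408319=-9.118228, w=(-1.490600−(-20.469))/2.408319=7.880352
k=4: b·v=2.9×2.833=8.215700; √(2b)=2.408319; u=(8.215700+(-33.806))/2.408319=-10.625794, w=(8.215700−(-33.806))/2.408319=17.448561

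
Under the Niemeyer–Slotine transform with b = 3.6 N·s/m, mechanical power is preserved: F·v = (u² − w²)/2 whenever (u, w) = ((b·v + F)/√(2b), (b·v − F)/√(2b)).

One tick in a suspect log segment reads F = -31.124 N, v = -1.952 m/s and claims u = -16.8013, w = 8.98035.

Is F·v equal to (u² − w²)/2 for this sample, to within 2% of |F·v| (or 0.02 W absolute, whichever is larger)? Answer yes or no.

no

F·v = (-31.124)×(-1.952) = 60.7540 W.
(u² − w²)/2 = (282.2837 − 80.6467)/2 = 100.8185 W.
|Δ| = 40.0644;  2% of max(1, |F·v|) = 1.2151.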